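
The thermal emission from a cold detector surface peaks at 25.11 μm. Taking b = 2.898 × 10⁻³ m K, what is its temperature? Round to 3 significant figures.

Wien's law gives T = b/λ_max = (2.898×10⁻³ m·K)/(2.511×10⁻⁵ m) = 115 K.

T ≈ 115 K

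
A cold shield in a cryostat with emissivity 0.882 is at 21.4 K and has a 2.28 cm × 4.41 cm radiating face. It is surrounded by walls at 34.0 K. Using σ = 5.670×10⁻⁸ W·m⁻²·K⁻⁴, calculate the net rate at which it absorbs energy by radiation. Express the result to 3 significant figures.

Area A = 0.0228 × 0.0441 = 1.00548×10⁻³ m².
Net radiated power P_net = εσA(T⁴ − T₀⁴) = 0.882×5.670×10⁻⁸×1.00548×10⁻³×(21.4⁴ − 34.0⁴).
T⁴ − T₀⁴ = 2.09727×10⁵ − 1.33634×10⁶ = -1.12661×10⁶ K⁴, so P_net = -5.66×10⁻⁵ W — negative, meaning a net gain of 5.66×10⁻⁵ W.

Net gain ≈ 5.66×10⁻⁵ W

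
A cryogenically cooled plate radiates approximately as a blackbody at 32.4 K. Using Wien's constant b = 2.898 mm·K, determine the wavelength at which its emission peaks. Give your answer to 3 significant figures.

Wien's displacement law: λ_max = b/T = (2.898×10⁻³ m·K)/(32.4 K) = 8.944×10⁻⁵ m.
That is 89.4 μm, in the infrared range.

λ_max ≈ 89.4 μm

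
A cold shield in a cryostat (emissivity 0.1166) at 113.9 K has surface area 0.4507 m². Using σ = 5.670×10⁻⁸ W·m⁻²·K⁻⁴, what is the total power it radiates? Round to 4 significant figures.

Area A = 0.4507 m².
P = εσAT⁴ = 0.1166 × 5.670×10⁻⁸ × 0.4507 × (113.9)⁴ = 0.5015 W.

P ≈ 0.5015 W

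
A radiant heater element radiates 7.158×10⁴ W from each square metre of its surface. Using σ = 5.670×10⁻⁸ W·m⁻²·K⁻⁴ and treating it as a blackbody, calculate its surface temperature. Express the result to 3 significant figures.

I = σT⁴, so T = (I/σ)^(1/4) = (7.158×10⁴/(5.670×10⁻⁸))^(1/4) = 1.06×10³ K.

T ≈ 1.06×10³ K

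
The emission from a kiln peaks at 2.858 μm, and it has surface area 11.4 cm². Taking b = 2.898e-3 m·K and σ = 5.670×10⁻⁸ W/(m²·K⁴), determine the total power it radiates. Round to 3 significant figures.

Wien's law: T = b/λ_max = 2.898×10⁻³/2.858×10⁻⁶ = 1014.00 K.
Area A = 11.4 cm² = 1.14×10⁻³ m².
Then P = σAT⁴ = 5.670×10⁻⁸×1.14×10⁻³×(1014.00)⁴ = 68.3 W.

P ≈ 68.3 W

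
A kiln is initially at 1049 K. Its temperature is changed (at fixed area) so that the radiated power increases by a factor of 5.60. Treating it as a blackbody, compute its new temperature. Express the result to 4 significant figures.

P ∝ T⁴, so T₂/T₁ = (P₂/P₁)^(1/4) = (5.60)^(1/4) = 1.53832.
T₂ = 1049 × 1.53832 = 1614 K.

T₂ ≈ 1614 K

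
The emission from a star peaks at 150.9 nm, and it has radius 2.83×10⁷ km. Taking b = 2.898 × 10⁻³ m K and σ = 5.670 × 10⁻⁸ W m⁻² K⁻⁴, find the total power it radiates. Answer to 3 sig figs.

Wien's law: T = b/λ_max = 2.898×10⁻³/1.509×10⁻⁷ = 19204.8 K.
Surface area A = 4πR² = 4π(2.83×10¹⁰ m)² = 1.00643×10²² m².
Then P = σAT⁴ = 5.670×10⁻⁸×1.00643×10²²×(19204.8)⁴ = 7.76×10³¹ W.

P ≈ 7.76×10³¹ W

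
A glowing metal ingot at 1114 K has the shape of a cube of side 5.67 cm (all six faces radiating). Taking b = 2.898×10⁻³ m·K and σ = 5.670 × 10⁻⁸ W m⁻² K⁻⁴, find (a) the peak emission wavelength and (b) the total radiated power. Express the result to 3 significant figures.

λ_max ≈ 2.60 μm; P ≈ 1.68×10³ W

(a) λ_max = b/T = 2.898×10⁻³/1114 = 2.601×10⁻⁶ m = 2.60 μm.
Area A = 6s² = 6×(0.0567 m)² = 0.0192893 m².
(b) P = σAT⁴ = 5.670×10⁻⁸×0.0192893×(1114)⁴ = 1.68×10³ W.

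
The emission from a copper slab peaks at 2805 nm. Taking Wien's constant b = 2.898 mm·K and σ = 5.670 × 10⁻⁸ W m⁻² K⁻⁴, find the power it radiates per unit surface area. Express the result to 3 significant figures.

I ≈ 6.46×10⁴ W/m²

Wien's law: T = b/λ_max = 2.898×10⁻³/2.805×10⁻⁶ = 1033.16 K.
Then I = σT⁴ = 5.670×10⁻⁸×(1033.16)⁴ = 6.46×10⁴ W/m².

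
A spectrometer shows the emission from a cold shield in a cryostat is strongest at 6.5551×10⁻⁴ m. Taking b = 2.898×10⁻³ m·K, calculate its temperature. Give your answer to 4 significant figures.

T ≈ 4.421 K

Wien's law gives T = b/λ_max = (2.898×10⁻³ m·K)/(6.5551×10⁻⁴ m) = 4.421 K.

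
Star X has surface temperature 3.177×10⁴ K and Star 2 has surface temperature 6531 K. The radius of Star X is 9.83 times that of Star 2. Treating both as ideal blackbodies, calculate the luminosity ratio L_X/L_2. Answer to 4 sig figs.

L_X/L_2 ≈ 5.411×10⁴

L ∝ R²T⁴, so L_X/L_2 = (R_X/R_2)²(T_X/T_2)⁴ = (9.83)² × (3.177×10⁴/6531)⁴ = 96.6289 × 559.951 = 5.411×10⁴.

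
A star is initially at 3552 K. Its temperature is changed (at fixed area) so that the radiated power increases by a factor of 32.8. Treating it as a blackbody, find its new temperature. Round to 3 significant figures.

P ∝ T⁴, so T₂/T₁ = (P₂/P₁)^(1/4) = (32.8)^(1/4) = 2.39314.
T₂ = 3552 × 2.39314 = 8.50×10³ K.

T₂ ≈ 8.50×10³ K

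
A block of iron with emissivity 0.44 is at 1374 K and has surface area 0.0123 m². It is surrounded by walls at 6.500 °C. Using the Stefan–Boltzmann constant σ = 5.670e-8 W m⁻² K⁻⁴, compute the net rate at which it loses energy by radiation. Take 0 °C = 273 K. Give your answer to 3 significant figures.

Surroundings: T = 6.500 °C + 273 = 279.500 K.
Area A = 0.0123 m².
Net radiated power P_net = εσA(T⁴ − T₀⁴) = 0.44×5.670×10⁻⁸×0.0123×(1374⁴ − 279.500⁴).
T⁴ − T₀⁴ = 3.56408×10¹² − 6.10277×10⁹ = 3.55798×10¹² K⁴, so P_net = 1.09×10³ W.

Net loss ≈ 1.09×10³ W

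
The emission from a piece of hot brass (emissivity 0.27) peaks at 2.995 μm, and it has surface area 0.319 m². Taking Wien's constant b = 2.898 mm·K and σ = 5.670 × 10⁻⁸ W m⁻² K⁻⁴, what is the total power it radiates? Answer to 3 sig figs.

Wien's law: T = b/λ_max = 2.898×10⁻³/2.995×10⁻⁶ = 967.613 K.
Area A = 0.319 m².
Then P = εσAT⁴ = 0.27×5.670×10⁻⁸×0.319×(967.613)⁴ = 4.28×10³ W.

P ≈ 4.28×10³ W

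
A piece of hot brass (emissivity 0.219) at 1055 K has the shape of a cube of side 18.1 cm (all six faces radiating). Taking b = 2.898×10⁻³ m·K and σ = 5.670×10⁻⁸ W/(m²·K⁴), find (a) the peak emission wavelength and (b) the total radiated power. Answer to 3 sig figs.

λ_max ≈ 2.75×10³ nm; P ≈ 3.02×10³ W

(a) λ_max = b/T = 2.898×10⁻³/1055 = 2.747×10⁻⁶ m = 2.75×10³ nm.
Area A = 6s² = 6×(0.181 m)² = 0.196566 m².
(b) P = εσAT⁴ = 0.219×5.670×10⁻⁸×0.196566×(1055)⁴ = 3.02×10³ W.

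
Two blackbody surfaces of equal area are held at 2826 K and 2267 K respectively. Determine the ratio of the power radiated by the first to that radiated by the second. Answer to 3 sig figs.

With equal areas, P₁/P₂ = (T₁/T₂)⁴ = (2826/2267)⁴ = 2.41.

P₁/P₂ ≈ 2.41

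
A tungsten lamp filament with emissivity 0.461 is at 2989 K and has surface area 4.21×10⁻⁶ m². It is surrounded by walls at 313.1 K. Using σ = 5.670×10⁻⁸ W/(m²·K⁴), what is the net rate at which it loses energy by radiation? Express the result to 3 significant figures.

Area A = 4.21×10⁻⁶ m².
Net radiated power P_net = εσA(T⁴ − T₀⁴) = 0.461×5.670×10⁻⁸×4.21×10⁻⁶×(2989⁴ − 313.1⁴).
T⁴ − T₀⁴ = 7.98185×10¹³ − 9.61020×10⁹ = 7.98089×10¹³ K⁴, so P_net = 8.78 W.

Net loss ≈ 8.78 W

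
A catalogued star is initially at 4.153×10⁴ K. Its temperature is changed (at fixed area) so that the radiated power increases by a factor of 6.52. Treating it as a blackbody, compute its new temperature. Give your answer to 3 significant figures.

P ∝ T⁴, so T₂/T₁ = (P₂/P₁)^(1/4) = (6.52)^(1/4) = 1.59795.
T₂ = 4.153×10⁴ × 1.59795 = 6.64×10⁴ K.

T₂ ≈ 6.64×10⁴ K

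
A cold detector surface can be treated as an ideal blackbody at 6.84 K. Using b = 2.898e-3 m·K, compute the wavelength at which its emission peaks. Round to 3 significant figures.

Wien's displacement law: λ_max = b/T = (2.898×10⁻³ m·K)/(6.84 K) = 4.237×10⁻⁴ m.
That is 4.24×10⁻⁴ m, in the infrared range.

λ_max ≈ 4.24×10⁻⁴ m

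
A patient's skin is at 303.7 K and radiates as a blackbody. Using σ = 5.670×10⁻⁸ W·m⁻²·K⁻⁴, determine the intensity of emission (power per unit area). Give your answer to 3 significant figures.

I ≈ 482 W/m²

Stefan–Boltzmann: I = σT⁴ = 5.670×10⁻⁸ × (303.7)⁴ = 482 W/m².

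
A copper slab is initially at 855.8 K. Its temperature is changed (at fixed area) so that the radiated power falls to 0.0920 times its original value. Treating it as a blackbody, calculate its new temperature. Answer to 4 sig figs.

T₂ ≈ 471.3 K

P ∝ T⁴, so T₂/T₁ = (P₂/P₁)^(1/4) = (0.0920)^(1/4) = 0.550740.
T₂ = 855.8 × 0.550740 = 471.3 K.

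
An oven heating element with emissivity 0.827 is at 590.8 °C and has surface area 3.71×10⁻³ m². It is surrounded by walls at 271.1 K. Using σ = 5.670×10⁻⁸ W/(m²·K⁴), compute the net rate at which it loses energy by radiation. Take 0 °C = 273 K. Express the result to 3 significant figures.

Net loss ≈ 95.9 W

T = 590.8 °C + 273 = 863.8 K.
Area A = 3.71×10⁻³ m².
Net radiated power P_net = εσA(T⁴ − T₀⁴) = 0.827×5.670×10⁻⁸×3.71×10⁻³×(863.8⁴ − 271.1⁴).
T⁴ − T₀⁴ = 5.56740×10¹¹ − 5.40155×10⁹ = 5.51338×10¹¹ K⁴, so P_net = 95.9 W.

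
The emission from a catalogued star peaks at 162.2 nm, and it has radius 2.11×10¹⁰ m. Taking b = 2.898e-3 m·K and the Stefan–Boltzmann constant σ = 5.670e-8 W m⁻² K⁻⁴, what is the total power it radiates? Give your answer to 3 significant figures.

P ≈ 3.23×10³¹ W

Wien's law: T = b/λ_max = 2.898×10⁻³/1.622×10⁻⁷ = 17866.8 K.
Surface area A = 4πR² = 4π(2.11×10¹⁰ m)² = 5.59467×10²¹ m².
Then P = σAT⁴ = 5.670×10⁻⁸×5.59467×10²¹×(17866.8)⁴ = 3.23×10³¹ W.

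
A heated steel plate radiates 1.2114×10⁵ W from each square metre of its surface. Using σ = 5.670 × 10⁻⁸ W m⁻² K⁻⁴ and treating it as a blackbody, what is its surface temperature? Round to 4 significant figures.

I = σT⁴, so T = (I/σ)^(1/4) = (1.2114×10⁵/(5.670×10⁻⁸))^(1/4) = 1209 K.

T ≈ 1209 K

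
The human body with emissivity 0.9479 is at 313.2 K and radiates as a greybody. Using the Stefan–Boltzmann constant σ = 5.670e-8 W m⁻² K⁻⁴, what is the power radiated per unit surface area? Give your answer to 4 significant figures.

I ≈ 517.2 W/m²

Stefan–Boltzmann: I = εσT⁴ = 0.9479 × 5.670×10⁻⁸ × (313.2)⁴ = 517.2 W/m².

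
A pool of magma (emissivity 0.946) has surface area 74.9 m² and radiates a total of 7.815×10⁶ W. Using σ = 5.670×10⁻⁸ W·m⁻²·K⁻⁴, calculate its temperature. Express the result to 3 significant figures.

T ≈ 1.18×10³ K

Area A = 74.9 m².
P = εσAT⁴ ⇒ T = (P/(εσA))^(1/4) = (7.815×10⁶/(0.946×5.670×10⁻⁸×74.9))^(1/4) = 1.18×10³ K.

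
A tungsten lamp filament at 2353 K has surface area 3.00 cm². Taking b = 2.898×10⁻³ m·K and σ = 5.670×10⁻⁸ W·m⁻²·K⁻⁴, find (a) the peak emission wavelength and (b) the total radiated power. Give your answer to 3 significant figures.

(a) λ_max = b/T = 2.898×10⁻³/2353 = 1.232×10⁻⁶ m = 1.23×10³ nm.
Area A = 3.00 cm² = 3.00×10⁻⁴ m².
(b) P = σAT⁴ = 5.670×10⁻⁸×3.00×10⁻⁴×(2353)⁴ = 521 W.

λ_max ≈ 1.23×10³ nm; P ≈ 521 W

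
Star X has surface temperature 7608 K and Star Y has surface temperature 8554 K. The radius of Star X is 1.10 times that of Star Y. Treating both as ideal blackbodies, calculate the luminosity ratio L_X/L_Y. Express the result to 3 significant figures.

L ∝ R²T⁴, so L_X/L_Y = (R_X/R_Y)²(T_X/T_Y)⁴ = (1.10)² × (7608/8554)⁴ = 1.21 × 0.625756 = 0.757.

L_X/L_Y ≈ 0.757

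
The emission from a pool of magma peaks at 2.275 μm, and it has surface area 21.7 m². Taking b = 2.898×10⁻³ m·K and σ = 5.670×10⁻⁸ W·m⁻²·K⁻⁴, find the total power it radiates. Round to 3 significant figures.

Wien's law: T = b/λ_max = 2.898×10⁻³/2.275×10⁻⁶ = 1273.85 K.
Area A = 21.7 m².
Then P = σAT⁴ = 5.670×10⁻⁸×21.7×(1273.85)⁴ = 3.24×10⁶ W.

P ≈ 3.24×10⁶ W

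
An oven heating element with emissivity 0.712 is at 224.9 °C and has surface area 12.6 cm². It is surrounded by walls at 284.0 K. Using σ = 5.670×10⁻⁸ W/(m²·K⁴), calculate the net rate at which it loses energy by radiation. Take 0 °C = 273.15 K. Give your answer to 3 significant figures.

Net loss ≈ 2.80 W

T = 224.9 °C + 273.15 = 498.05 K.
Area A = 12.6 cm² = 1.26×10⁻³ m².
Net radiated power P_net = εσA(T⁴ − T₀⁴) = 0.712×5.670×10⁻⁸×1.26×10⁻³×(498.05⁴ − 284.0⁴).
T⁴ − T₀⁴ = 6.15307×10¹⁰ − 6.50539×10⁹ = 5.50253×10¹⁰ K⁴, so P_net = 2.80 W.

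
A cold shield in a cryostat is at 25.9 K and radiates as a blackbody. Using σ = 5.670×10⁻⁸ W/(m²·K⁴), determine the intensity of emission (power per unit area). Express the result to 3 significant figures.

I ≈ 0.0255 W/m²

Stefan–Boltzmann: I = σT⁴ = 5.670×10⁻⁸ × (25.9)⁴ = 0.0255 W/m².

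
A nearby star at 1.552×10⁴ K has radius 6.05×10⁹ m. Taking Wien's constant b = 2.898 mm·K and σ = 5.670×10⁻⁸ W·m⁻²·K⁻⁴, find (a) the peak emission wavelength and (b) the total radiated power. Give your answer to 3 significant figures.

λ_max ≈ 187 nm; P ≈ 1.51×10³⁰ W

(a) λ_max = b/T = 2.898×10⁻³/1.552×10⁴ = 1.867×10⁻⁷ m = 187 nm.
Surface area A = 4πR² = 4π(6.05×10⁹ m)² = 4.59961×10²⁰ m².
(b) P = σAT⁴ = 5.670×10⁻⁸×4.59961×10²⁰×(1.552×10⁴)⁴ = 1.51×10³⁰ W.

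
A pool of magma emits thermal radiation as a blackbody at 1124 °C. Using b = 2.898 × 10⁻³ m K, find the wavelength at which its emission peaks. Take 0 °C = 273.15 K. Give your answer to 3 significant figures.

T = 1124 °C + 273.15 = 1397.15 K.
Wien's displacement law: λ_max = b/T = (2.898×10⁻³ m·K)/(1397.15 K) = 2.074×10⁻⁶ m.
That is 2.07×10³ nm, in the infrared range.

λ_max ≈ 2.07×10³ nm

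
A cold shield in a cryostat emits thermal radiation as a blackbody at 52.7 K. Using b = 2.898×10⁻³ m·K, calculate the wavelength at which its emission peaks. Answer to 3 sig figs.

λ_max ≈ 55.0 μm

Wien's displacement law: λ_max = b/T = (2.898×10⁻³ m·K)/(52.7 K) = 5.499×10⁻⁵ m.
That is 55.0 μm, in the infrared range.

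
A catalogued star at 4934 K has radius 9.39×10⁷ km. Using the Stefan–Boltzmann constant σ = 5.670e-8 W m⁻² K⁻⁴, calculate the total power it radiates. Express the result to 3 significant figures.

Surface area A = 4πR² = 4π(9.39×10¹⁰ m)² = 1.10800×10²³ m².
P = σAT⁴ = 5.670×10⁻⁸ × 1.10800×10²³ × (4934)⁴ = 3.72×10³⁰ W.

P ≈ 3.72×10³⁰ W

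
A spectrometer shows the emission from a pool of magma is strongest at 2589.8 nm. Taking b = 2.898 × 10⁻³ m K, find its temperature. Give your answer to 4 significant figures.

Wien's law gives T = b/λ_max = (2.898×10⁻³ m·K)/(2.5898×10⁻⁶ m) = 1119 K.

T ≈ 1119 K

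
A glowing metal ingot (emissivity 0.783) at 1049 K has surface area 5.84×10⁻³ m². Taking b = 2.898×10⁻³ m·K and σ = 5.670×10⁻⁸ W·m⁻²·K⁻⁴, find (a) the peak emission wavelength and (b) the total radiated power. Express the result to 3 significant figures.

λ_max ≈ 2.76×10³ nm; P ≈ 314 W

(a) λ_max = b/T = 2.898×10⁻³/1049 = 2.763×10⁻⁶ m = 2.76×10³ nm.
Area A = 5.84×10⁻³ m².
(b) P = εσAT⁴ = 0.783×5.670×10⁻⁸×5.84×10⁻³×(1049)⁴ = 314 W.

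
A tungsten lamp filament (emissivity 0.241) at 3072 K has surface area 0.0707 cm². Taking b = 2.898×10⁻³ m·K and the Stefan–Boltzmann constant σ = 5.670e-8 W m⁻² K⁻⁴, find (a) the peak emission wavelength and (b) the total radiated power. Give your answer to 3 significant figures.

λ_max ≈ 0.943 μm; P ≈ 8.60 W

(a) λ_max = b/T = 2.898×10⁻³/3072 = 9.434×10⁻⁷ m = 0.943 μm.
Area A = 0.0707 cm² = 7.07×10⁻⁶ m².
(b) P = εσAT⁴ = 0.241×5.670×10⁻⁸×7.07×10⁻⁶×(3072)⁴ = 8.60 W.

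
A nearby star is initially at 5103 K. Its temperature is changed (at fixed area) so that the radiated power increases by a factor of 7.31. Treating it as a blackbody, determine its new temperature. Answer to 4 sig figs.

T₂ ≈ 8391 K

P ∝ T⁴, so T₂/T₁ = (P₂/P₁)^(1/4) = (7.31)^(1/4) = 1.64429.
T₂ = 5103 × 1.64429 = 8391 K.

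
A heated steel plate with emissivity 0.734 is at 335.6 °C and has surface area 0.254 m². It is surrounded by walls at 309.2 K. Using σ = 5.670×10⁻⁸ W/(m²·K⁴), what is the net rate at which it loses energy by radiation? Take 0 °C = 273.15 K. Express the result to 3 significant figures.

Net loss ≈ 1.36×10³ W

T = 335.6 °C + 273.15 = 608.75 K.
Area A = 0.254 m².
Net radiated power P_net = εσA(T⁴ − T₀⁴) = 0.734×5.670×10⁻⁸×0.254×(608.75⁴ − 309.2⁴).
T⁴ − T₀⁴ = 1.37327×10¹¹ − 9.14025×10⁹ = 1.28187×10¹¹ K⁴, so P_net = 1.36×10³ W.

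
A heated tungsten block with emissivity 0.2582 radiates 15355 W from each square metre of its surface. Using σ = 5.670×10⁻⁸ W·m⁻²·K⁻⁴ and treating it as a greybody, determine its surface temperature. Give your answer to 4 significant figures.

T ≈ 1012 K

I = εσT⁴, so T = (I/εσ)^(1/4) = (15355/(0.2582×5.670×10⁻⁸))^(1/4) = 1012 K.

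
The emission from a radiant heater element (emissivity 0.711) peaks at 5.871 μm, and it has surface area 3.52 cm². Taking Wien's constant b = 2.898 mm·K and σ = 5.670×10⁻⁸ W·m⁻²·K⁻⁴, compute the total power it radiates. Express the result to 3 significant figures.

P ≈ 0.842 W

Wien's law: T = b/λ_max = 2.898×10⁻³/5.871×10⁻⁶ = 493.613 K.
Area A = 3.52 cm² = 3.52×10⁻⁴ m².
Then P = εσAT⁴ = 0.711×5.670×10⁻⁸×3.52×10⁻⁴×(493.613)⁴ = 0.842 W.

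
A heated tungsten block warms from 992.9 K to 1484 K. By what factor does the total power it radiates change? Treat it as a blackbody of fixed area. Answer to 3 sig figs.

P ∝ T⁴, so P₂/P₁ = (T₂/T₁)⁴ = (1484/992.9)⁴ = (1.49461)⁴ = 4.99.

P₂/P₁ ≈ 4.99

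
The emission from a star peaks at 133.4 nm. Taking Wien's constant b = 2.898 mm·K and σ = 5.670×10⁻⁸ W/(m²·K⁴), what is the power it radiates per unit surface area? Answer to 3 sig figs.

Wien's law: T = b/λ_max = 2.898×10⁻³/1.334×10⁻⁷ = 21724.1 K.
Then I = σT⁴ = 5.670×10⁻⁸×(21724.1)⁴ = 1.26×10¹⁰ W/m².

I ≈ 1.26×10¹⁰ W/m²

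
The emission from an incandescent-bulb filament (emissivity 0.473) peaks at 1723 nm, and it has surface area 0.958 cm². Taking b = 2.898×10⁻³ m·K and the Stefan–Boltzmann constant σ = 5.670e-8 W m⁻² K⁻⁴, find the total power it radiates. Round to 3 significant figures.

Wien's law: T = b/λ_max = 2.898×10⁻³/1.723×10⁻⁶ = 1681.95 K.
Area A = 0.958 cm² = 9.58×10⁻⁵ m².
Then P = εσAT⁴ = 0.473×5.670×10⁻⁸×9.58×10⁻⁵×(1681.95)⁴ = 20.6 W.

P ≈ 20.6 W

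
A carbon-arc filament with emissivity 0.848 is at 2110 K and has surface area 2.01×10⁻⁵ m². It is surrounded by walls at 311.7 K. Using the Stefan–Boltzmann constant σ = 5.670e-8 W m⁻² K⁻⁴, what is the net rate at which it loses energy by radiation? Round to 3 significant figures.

Area A = 2.01×10⁻⁵ m².
Net radiated power P_net = εσA(T⁴ − T₀⁴) = 0.848×5.670×10⁻⁸×2.01×10⁻⁵×(2110⁴ − 311.7⁴).
T⁴ − T₀⁴ = 1.98212×10¹³ − 9.43946×10⁹ = 1.98118×10¹³ K⁴, so P_net = 19.1 W.

Net loss ≈ 19.1 W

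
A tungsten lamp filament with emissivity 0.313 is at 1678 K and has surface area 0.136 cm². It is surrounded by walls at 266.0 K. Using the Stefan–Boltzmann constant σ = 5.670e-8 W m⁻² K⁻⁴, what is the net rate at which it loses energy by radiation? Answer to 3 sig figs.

Net loss ≈ 1.91 W

Area A = 0.136 cm² = 1.36×10⁻⁵ m².
Net radiated power P_net = εσA(T⁴ − T₀⁴) = 0.313×5.670×10⁻⁸×1.36×10⁻⁵×(1678⁴ − 266.0⁴).
T⁴ − T₀⁴ = 7.92808×10¹² − 5.00641×10⁹ = 7.92307×10¹² K⁴, so P_net = 1.91 W.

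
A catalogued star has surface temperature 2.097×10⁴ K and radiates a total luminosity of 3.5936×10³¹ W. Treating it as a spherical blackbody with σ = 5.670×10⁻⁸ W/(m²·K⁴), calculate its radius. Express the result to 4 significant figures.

R ≈ 1.615×10¹⁰ m

L = 4πR²σT⁴ ⇒ R = √(L/(4πσT⁴)).
σT⁴ = 1.09642×10¹⁰ W/m², so R = √(3.5936×10³¹/(4π×1.09642×10¹⁰)) = 1.615×10¹⁰ m.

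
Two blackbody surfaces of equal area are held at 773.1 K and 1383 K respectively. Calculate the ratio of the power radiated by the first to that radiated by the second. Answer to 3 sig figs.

With equal areas, P₁/P₂ = (T₁/T₂)⁴ = (773.1/1383)⁴ = 0.0976.

P₁/P₂ ≈ 0.0976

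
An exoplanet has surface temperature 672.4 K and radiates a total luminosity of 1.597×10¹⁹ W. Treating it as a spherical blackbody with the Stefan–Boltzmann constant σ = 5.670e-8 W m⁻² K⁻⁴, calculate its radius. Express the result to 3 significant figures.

L = 4πR²σT⁴ ⇒ R = √(L/(4πσT⁴)).
σT⁴ = 11590.3 W/m², so R = √(1.597×10¹⁹/(4π×11590.3)) = 1.05×10⁷ m.

R ≈ 1.05×10⁷ m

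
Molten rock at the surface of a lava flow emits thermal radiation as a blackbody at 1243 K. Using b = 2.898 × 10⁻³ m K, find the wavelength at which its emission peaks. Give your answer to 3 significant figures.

Wien's displacement law: λ_max = b/T = (2.898×10⁻³ m·K)/(1243 K) = 2.331×10⁻⁶ m.
That is 2.33×10³ nm, in the infrared range.

λ_max ≈ 2.33×10³ nm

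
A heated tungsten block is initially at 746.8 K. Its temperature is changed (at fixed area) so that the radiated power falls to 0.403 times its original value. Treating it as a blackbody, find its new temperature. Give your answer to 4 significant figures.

P ∝ T⁴, so T₂/T₁ = (P₂/P₁)^(1/4) = (0.403)^(1/4) = 0.796758.
T₂ = 746.8 × 0.796758 = 595.0 K.

T₂ ≈ 595.0 K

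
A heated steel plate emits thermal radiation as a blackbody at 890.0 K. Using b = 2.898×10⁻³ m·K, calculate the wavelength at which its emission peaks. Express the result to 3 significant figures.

Wien's displacement law: λ_max = b/T = (2.898×10⁻³ m·K)/(890.0 K) = 3.256×10⁻⁶ m.
That is 3.26 μm, in the infrared range.

λ_max ≈ 3.26 μm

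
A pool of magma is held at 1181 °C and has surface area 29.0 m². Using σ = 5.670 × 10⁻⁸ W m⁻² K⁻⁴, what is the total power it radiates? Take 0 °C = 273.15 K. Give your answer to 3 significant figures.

T = 1181 °C + 273.15 = 1454.15 K.
Area A = 29.0 m².
P = σAT⁴ = 5.670×10⁻⁸ × 29.0 × (1454.15)⁴ = 7.35×10⁶ W.

P ≈ 7.35×10⁶ W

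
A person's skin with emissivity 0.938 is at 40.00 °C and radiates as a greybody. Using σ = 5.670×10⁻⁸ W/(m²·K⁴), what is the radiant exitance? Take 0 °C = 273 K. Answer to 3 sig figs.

I ≈ 510 W/m²

T = 40.00 °C + 273 = 313.00 K.
Stefan–Boltzmann: I = εσT⁴ = 0.938 × 5.670×10⁻⁸ × (313.00)⁴ = 510 W/m².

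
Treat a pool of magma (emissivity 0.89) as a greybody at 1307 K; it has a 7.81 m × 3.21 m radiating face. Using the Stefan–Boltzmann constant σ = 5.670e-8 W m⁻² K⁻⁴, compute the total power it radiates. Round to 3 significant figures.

P ≈ 3.69×10⁶ W

Area A = 7.81 × 3.21 = 25.0701 m².
P = εσAT⁴ = 0.89 × 5.670×10⁻⁸ × 25.0701 × (1307)⁴ = 3.69×10⁶ W.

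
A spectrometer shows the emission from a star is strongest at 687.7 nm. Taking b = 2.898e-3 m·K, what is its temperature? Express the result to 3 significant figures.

T ≈ 4.21×10³ K

Wien's law gives T = b/λ_max = (2.898×10⁻³ m·K)/(6.877×10⁻⁷ m) = 4.21×10³ K.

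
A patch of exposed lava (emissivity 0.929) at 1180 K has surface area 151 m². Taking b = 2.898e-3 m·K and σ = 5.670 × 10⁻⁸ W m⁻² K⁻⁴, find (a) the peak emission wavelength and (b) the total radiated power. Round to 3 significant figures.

(a) λ_max = b/T = 2.898×10⁻³/1180 = 2.456×10⁻⁶ m = 2.46 μm.
Area A = 151 m².
(b) P = εσAT⁴ = 0.929×5.670×10⁻⁸×151×(1180)⁴ = 1.54×10⁷ W.

λ_max ≈ 2.46 μm; P ≈ 1.54×10⁷ W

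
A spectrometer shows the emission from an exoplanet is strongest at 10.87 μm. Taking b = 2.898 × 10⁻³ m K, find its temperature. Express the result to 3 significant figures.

T ≈ 267 K

Wien's law gives T = b/λ_max = (2.898×10⁻³ m·K)/(1.087×10⁻⁵ m) = 267 K.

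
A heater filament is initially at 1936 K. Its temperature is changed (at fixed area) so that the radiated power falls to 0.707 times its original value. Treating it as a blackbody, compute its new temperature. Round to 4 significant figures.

T₂ ≈ 1775 K

P ∝ T⁴, so T₂/T₁ = (P₂/P₁)^(1/4) = (0.707)^(1/4) = 0.916969.
T₂ = 1936 × 0.916969 = 1775 K.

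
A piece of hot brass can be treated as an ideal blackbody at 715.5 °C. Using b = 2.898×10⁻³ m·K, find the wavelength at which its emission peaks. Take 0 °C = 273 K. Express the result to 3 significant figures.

λ_max ≈ 2.93×10³ nm

T = 715.5 °C + 273 = 988.5 K.
Wien's displacement law: λ_max = b/T = (2.898×10⁻³ m·K)/(988.5 K) = 2.932×10⁻⁶ m.
That is 2.93×10³ nm, in the infrared range.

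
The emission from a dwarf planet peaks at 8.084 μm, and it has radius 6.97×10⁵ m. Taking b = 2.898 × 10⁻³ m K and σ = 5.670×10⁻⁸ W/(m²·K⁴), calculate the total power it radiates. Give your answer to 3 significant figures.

P ≈ 5.72×10¹⁵ W

Wien's law: T = b/λ_max = 2.898×10⁻³/8.084×10⁻⁶ = 358.486 K.
Surface area A = 4πR² = 4π(6.97×10⁵ m)² = 6.10486×10¹² m².
Then P = σAT⁴ = 5.670×10⁻⁸×6.10486×10¹²×(358.486)⁴ = 5.72×10¹⁵ W.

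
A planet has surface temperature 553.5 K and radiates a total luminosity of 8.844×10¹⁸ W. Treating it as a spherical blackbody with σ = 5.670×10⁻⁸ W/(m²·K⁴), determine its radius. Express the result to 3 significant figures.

L = 4πR²σT⁴ ⇒ R = √(L/(4πσT⁴)).
σT⁴ = 5321.74 W/m², so R = √(8.844×10¹⁸/(4π×5321.74)) = 1.15×10⁷ m.

R ≈ 1.15×10⁷ m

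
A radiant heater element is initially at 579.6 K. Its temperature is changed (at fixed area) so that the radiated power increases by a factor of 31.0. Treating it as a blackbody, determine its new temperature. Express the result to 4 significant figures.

P ∝ T⁴, so T₂/T₁ = (P₂/P₁)^(1/4) = (31.0)^(1/4) = 2.35961.
T₂ = 579.6 × 2.35961 = 1368 K.

T₂ ≈ 1368 K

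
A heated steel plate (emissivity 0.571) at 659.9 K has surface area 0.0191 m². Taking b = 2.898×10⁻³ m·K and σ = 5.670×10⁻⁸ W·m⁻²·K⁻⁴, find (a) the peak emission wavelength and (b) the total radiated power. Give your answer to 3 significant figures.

(a) λ_max = b/T = 2.898×10⁻³/659.9 = 4.392×10⁻⁶ m = 4.39 μm.
Area A = 0.0191 m².
(b) P = εσAT⁴ = 0.571×5.670×10⁻⁸×0.0191×(659.9)⁴ = 117 W.

λ_max ≈ 4.39 μm; P ≈ 117 W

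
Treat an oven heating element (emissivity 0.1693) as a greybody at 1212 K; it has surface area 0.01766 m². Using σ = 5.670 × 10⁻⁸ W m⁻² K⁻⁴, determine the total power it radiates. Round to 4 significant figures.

Area A = 0.01766 m².
P = εσAT⁴ = 0.1693 × 5.670×10⁻⁸ × 0.01766 × (1212)⁴ = 365.8 W.

P ≈ 365.8 W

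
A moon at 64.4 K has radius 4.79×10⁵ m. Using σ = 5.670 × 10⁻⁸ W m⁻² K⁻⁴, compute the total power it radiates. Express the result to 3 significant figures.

P ≈ 2.81×10¹² W

Surface area A = 4πR² = 4π(4.79×10⁵ m)² = 2.88324×10¹² m².
P = σAT⁴ = 5.670×10⁻⁸ × 2.88324×10¹² × (64.4)⁴ = 2.81×10¹² W.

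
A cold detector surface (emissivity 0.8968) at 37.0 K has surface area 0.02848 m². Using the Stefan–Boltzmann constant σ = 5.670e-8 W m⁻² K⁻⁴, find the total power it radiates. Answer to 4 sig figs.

Area A = 0.02848 m².
P = εσAT⁴ = 0.8968 × 5.670×10⁻⁸ × 0.02848 × (37.0)⁴ = 2.714×10⁻³ W.

P ≈ 2.714×10⁻³ W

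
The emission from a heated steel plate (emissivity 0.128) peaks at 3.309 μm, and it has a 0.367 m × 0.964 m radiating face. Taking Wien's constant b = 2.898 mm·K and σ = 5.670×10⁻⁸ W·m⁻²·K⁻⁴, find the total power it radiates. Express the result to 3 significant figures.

Wien's law: T = b/λ_max = 2.898×10⁻³/3.309×10⁻⁶ = 875.793 K.
Area A = 0.367 × 0.964 = 0.353788 m².
Then P = εσAT⁴ = 0.128×5.670×10⁻⁸×0.353788×(875.793)⁴ = 1.51×10³ W.

P ≈ 1.51×10³ W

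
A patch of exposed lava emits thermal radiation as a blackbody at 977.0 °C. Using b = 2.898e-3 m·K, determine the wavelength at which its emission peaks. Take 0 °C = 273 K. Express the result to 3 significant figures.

T = 977.0 °C + 273 = 1250.0 K.
Wien's displacement law: λ_max = b/T = (2.898×10⁻³ m·K)/(1250.0 K) = 2.318×10⁻⁶ m.
That is 2.32×10³ nm, in the infrared range.

λ_max ≈ 2.32×10³ nm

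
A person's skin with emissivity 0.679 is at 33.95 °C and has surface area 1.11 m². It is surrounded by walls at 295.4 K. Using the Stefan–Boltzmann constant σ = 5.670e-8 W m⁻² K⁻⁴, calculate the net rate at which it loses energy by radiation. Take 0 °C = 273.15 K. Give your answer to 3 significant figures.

T = 33.95 °C + 273.15 = 307.10 K.
Area A = 1.11 m².
Net radiated power P_net = εσA(T⁴ − T₀⁴) = 0.679×5.670×10⁻⁸×1.11×(307.10⁴ − 295.4⁴).
T⁴ − T₀⁴ = 8.89445×10⁹ − 7.61451×10⁹ = 1.27994×10⁹ K⁴, so P_net = 54.7 W.

Net loss ≈ 54.7 W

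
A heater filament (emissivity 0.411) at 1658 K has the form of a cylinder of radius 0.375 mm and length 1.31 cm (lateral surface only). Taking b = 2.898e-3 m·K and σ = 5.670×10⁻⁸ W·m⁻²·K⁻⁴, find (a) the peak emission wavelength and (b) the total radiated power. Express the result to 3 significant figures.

λ_max ≈ 1.75 μm; P ≈ 5.44 W

(a) λ_max = b/T = 2.898×10⁻³/1658 = 1.748×10⁻⁶ m = 1.75 μm.
Lateral area A = 2πrL = 2π×3.75×10⁻⁴×0.0131 = 3.08661×10⁻⁵ m².
(b) P = εσAT⁴ = 0.411×5.670×10⁻⁸×3.08661×10⁻⁵×(1658)⁴ = 5.44 W.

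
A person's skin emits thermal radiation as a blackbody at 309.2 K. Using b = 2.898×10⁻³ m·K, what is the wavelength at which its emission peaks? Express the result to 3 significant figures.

Wien's displacement law: λ_max = b/T = (2.898×10⁻³ m·K)/(309.2 K) = 9.373×10⁻⁶ m.
That is 9.37 μm, in the infrared range.

λ_max ≈ 9.37 μm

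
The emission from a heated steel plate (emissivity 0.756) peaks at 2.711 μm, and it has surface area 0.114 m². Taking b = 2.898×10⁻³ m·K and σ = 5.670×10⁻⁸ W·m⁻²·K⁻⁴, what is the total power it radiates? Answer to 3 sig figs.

Wien's law: T = b/λ_max = 2.898×10⁻³/2.711×10⁻⁶ = 1068.98 K.
Area A = 0.114 m².
Then P = εσAT⁴ = 0.756×5.670×10⁻⁸×0.114×(1068.98)⁴ = 6.38×10³ W.

P ≈ 6.38×10³ W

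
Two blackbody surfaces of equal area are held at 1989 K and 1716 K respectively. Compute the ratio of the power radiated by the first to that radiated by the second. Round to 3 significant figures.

P₁/P₂ ≈ 1.80

With equal areas, P₁/P₂ = (T₁/T₂)⁴ = (1989/1716)⁴ = 1.80.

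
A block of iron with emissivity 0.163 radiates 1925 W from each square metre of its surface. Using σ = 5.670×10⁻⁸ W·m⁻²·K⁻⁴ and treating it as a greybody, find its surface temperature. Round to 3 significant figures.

T ≈ 676 K

I = εσT⁴, so T = (I/εσ)^(1/4) = (1925/(0.163×5.670×10⁻⁸))^(1/4) = 676 K.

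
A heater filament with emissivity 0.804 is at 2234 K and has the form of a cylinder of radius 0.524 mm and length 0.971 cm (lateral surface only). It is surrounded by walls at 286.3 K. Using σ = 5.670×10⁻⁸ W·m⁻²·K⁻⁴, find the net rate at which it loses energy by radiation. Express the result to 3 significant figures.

Net loss ≈ 36.3 W

Lateral area A = 2πrL = 2π×5.24×10⁻⁴×9.71×10⁻³ = 3.19691×10⁻⁵ m².
Net radiated power P_net = εσA(T⁴ − T₀⁴) = 0.804×5.670×10⁻⁸×3.19691×10⁻⁵×(2234⁴ − 286.3⁴).
T⁴ − T₀⁴ = 2.49076×10¹³ − 6.71870×10⁹ = 2.49009×10¹³ K⁴, so P_net = 36.3 W.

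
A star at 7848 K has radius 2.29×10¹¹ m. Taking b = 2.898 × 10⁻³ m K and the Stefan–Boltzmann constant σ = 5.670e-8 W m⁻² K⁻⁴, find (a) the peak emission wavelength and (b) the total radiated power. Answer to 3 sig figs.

λ_max ≈ 0.369 μm; P ≈ 1.42×10³² W

(a) λ_max = b/T = 2.898×10⁻³/7848 = 3.693×10⁻⁷ m = 0.369 μm.
Surface area A = 4πR² = 4π(2.29×10¹¹ m)² = 6.58993×10²³ m².
(b) P = σAT⁴ = 5.670×10⁻⁸×6.58993×10²³×(7848)⁴ = 1.42×10³² W.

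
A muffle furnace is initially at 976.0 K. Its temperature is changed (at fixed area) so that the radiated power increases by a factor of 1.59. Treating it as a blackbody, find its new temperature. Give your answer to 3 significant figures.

P ∝ T⁴, so T₂/T₁ = (P₂/P₁)^(1/4) = (1.59)^(1/4) = 1.12292.
T₂ = 976.0 × 1.12292 = 1.10×10³ K.

T₂ ≈ 1.10×10³ K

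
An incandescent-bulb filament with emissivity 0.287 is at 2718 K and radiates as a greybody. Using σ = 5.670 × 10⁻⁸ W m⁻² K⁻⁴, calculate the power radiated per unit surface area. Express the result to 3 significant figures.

Stefan–Boltzmann: I = εσT⁴ = 0.287 × 5.670×10⁻⁸ × (2718)⁴ = 8.88×10⁵ W/m².

I ≈ 8.88×10⁵ W/m²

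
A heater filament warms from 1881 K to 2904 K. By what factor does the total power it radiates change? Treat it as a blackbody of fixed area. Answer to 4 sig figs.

P₂/P₁ ≈ 5.681

P ∝ T⁴, so P₂/P₁ = (T₂/T₁)⁴ = (2904/1881)⁴ = (1.54386)⁴ = 5.681.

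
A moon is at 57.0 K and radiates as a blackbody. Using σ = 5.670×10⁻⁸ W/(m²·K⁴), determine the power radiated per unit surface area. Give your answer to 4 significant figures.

I ≈ 0.5985 W/m²

Stefan–Boltzmann: I = σT⁴ = 5.670×10⁻⁸ × (57.0)⁴ = 0.5985 W/m².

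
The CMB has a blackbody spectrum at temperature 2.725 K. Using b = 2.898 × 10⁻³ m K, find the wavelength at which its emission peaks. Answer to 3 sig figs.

λ_max ≈ 1.06×10⁻³ m

Wien's displacement law: λ_max = b/T = (2.898×10⁻³ m·K)/(2.725 K) = 1.063×10⁻³ m.
That is 1.06×10⁻³ m, in the microwave range.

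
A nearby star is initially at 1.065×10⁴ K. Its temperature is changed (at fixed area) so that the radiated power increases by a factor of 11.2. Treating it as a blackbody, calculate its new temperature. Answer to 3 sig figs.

P ∝ T⁴, so T₂/T₁ = (P₂/P₁)^(1/4) = (11.2)^(1/4) = 1.82938.
T₂ = 1.065×10⁴ × 1.82938 = 1.95×10⁴ K.

T₂ ≈ 1.95×10⁴ K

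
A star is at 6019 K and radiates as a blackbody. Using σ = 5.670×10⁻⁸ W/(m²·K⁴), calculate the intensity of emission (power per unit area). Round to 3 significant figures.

I ≈ 7.44×10⁷ W/m²

Stefan–Boltzmann: I = σT⁴ = 5.670×10⁻⁸ × (6019)⁴ = 7.44×10⁷ W/m².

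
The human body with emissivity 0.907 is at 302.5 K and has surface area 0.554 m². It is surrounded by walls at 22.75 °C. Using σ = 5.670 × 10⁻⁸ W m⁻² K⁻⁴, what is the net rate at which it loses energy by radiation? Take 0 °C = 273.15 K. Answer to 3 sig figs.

Surroundings: T = 22.75 °C + 273.15 = 295.90 K.
Area A = 0.554 m².
Net radiated power P_net = εσA(T⁴ − T₀⁴) = 0.907×5.670×10⁻⁸×0.554×(302.5⁴ − 295.90⁴).
T⁴ − T₀⁴ = 8.37339×10⁹ − 7.66619×10⁹ = 7.07200×10⁸ K⁴, so P_net = 20.1 W.

Net loss ≈ 20.1 W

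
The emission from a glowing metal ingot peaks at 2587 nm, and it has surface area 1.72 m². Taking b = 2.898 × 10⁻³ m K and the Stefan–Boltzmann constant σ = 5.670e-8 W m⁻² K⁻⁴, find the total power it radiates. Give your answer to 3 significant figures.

Wien's law: T = b/λ_max = 2.898×10⁻³/2.587×10⁻⁶ = 1120.22 K.
Area A = 1.72 m².
Then P = σAT⁴ = 5.670×10⁻⁸×1.72×(1120.22)⁴ = 1.54×10⁵ W.

P ≈ 1.54×10⁵ W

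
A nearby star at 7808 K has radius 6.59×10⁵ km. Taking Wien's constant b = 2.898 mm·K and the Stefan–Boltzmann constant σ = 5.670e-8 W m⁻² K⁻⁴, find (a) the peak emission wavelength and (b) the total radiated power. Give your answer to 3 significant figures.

λ_max ≈ 371 nm; P ≈ 1.15×10²⁷ W

(a) λ_max = b/T = 2.898×10⁻³/7808 = 3.712×10⁻⁷ m = 371 nm.
Surface area A = 4πR² = 4π(6.59×10⁸ m)² = 5.45734×10¹⁸ m².
(b) P = σAT⁴ = 5.670×10⁻⁸×5.45734×10¹⁸×(7808)⁴ = 1.15×10²⁷ W.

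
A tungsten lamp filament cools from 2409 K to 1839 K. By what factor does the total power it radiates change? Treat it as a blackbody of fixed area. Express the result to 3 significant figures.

P₂/P₁ ≈ 0.340

P ∝ T⁴, so P₂/P₁ = (T₂/T₁)⁴ = (1839/2409)⁴ = (0.763387)⁴ = 0.340.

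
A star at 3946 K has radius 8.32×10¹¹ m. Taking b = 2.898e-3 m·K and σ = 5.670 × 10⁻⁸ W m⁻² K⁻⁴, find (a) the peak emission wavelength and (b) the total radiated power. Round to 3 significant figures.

(a) λ_max = b/T = 2.898×10⁻³/3946 = 7.344×10⁻⁷ m = 0.734 μm.
Surface area A = 4πR² = 4π(8.32×10¹¹ m)² = 8.69874×10²⁴ m².
(b) P = σAT⁴ = 5.670×10⁻⁸×8.69874×10²⁴×(3946)⁴ = 1.20×10³² W.

λ_max ≈ 0.734 μm; P ≈ 1.20×10³² W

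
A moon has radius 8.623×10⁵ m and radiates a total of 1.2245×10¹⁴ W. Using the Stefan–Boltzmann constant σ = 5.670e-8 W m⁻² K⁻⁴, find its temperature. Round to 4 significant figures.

T ≈ 123.3 K

Surface area A = 4πR² = 4π(8.623×10⁵ m)² = 9.34387×10¹² m².
P = σAT⁴ ⇒ T = (P/(σA))^(1/4) = (1.2245×10¹⁴/(5.670×10⁻⁸×9.34387×10¹²))^(1/4) = 123.3 K.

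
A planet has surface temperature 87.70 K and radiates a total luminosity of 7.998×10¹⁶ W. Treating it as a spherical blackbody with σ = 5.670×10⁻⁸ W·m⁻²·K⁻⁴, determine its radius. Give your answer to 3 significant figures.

L = 4πR²σT⁴ ⇒ R = √(L/(4πσT⁴)).
σT⁴ = 3.35414 W/m², so R = √(7.998×10¹⁶/(4π×3.35414)) = 4.36×10⁷ m.

R ≈ 4.36×10⁷ m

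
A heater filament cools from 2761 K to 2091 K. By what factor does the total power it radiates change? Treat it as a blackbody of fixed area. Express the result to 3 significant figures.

P ∝ T⁴, so P₂/P₁ = (T₂/T₁)⁴ = (2091/2761)⁴ = (0.757334)⁴ = 0.329.

P₂/P₁ ≈ 0.329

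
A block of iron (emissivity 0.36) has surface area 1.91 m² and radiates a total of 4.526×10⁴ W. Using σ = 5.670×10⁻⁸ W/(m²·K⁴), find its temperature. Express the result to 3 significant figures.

Area A = 1.91 m².
P = εσAT⁴ ⇒ T = (P/(εσA))^(1/4) = (4.526×10⁴/(0.36×5.670×10⁻⁸×1.91))^(1/4) = 1.04×10³ K.

T ≈ 1.04×10³ K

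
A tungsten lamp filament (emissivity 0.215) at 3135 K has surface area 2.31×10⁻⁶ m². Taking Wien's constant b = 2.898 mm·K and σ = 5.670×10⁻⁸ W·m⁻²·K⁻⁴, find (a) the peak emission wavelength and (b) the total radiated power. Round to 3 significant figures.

(a) λ_max = b/T = 2.898×10⁻³/3135 = 9.244×10⁻⁷ m = 0.924 μm.
Area A = 2.31×10⁻⁶ m².
(b) P = εσAT⁴ = 0.215×5.670×10⁻⁸×2.31×10⁻⁶×(3135)⁴ = 2.72 W.

λ_max ≈ 0.924 μm; P ≈ 2.72 W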